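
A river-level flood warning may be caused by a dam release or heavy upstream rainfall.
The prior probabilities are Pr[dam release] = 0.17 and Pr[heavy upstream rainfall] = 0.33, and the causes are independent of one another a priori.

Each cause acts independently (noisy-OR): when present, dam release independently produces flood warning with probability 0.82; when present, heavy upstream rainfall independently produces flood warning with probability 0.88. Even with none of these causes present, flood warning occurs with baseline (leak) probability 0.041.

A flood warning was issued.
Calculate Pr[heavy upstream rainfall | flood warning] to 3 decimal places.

Pr[heavy upstream rainfall | flood warning] ≈ 0.718

Under noisy-OR, P(flood warning | causes) = 1 − (1−0.041)·∏(1−qᵢ) over the active causes.
P(flood warning) = 0.041·0.83·0.67 + 0.88492·0.83·0.33 + 0.82738·0.17·0.67 + 0.979286·0.17·0.33 = 0.022800 + 0.242380 + 0.094239 + 0.054938 = 0.414357
Of this, 0.297318 comes from 0.242380 + 0.054938 (the heavy upstream rainfall=true cases).
Hence the posterior is 0.297318/0.414357 ≈ 0.718.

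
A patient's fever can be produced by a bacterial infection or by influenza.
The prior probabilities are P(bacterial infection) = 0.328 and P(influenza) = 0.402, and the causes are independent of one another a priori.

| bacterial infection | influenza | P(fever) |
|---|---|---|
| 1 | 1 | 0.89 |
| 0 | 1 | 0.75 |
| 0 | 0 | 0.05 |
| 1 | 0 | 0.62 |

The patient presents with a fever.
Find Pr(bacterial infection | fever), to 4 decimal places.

Sum P(fever|·) weighted by the priors over the 4 (bacterial infection, influenza) configurations:
  P(fever) = 0.05·0.672·0.598 + 0.75·0.672·0.402 + 0.62·0.328·0.598 + 0.89·0.328·0.402
        = 0.020093 + 0.202608 + 0.121609 + 0.117352 = 0.461662
The terms with bacterial infection present sum to 0.238961, so
  P(bacterial infection | fever) = 0.238961 / 0.461662 ≈ 0.5176

Pr(bacterial infection | fever) ≈ 0.5176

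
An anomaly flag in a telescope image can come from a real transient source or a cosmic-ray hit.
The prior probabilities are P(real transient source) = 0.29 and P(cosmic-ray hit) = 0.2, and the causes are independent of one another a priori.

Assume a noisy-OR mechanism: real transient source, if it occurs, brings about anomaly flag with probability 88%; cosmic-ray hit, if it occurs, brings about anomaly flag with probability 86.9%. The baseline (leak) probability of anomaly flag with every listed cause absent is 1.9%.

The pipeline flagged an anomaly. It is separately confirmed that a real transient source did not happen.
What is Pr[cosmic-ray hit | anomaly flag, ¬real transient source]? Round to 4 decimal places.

Under noisy-OR, P(anomaly flag | causes) = 1 − (1−0.019)·∏(1−qᵢ) over the active causes.
Weight on cosmic-ray hit=true, given the evidence: 0.871489*0.2 = 0.174298
The normalizing constant is 0.019*0.8 + 0.871489*0.2 = 0.189498
P(cosmic-ray hit | anomaly flag, ¬real transient source) = 0.174298/0.189498 ≈ 0.9198

Pr[cosmic-ray hit | anomaly flag, ¬real transient source] ≈ 0.9198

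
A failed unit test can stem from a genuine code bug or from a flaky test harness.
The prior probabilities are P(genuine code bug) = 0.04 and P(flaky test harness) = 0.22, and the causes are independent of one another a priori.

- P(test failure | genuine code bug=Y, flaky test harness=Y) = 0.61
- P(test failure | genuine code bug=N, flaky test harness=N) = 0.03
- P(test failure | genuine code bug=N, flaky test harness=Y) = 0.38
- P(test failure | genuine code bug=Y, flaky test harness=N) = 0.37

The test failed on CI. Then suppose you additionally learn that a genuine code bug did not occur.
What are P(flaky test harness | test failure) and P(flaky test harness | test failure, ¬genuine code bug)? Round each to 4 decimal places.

P(test failure) = 0.03·0.96·0.78 + 0.38·0.96·0.22 + 0.37·0.04·0.78 + 0.61·0.04·0.22 = 0.022464 + 0.080256 + 0.011544 + 0.005368 = 0.119632
Restricting to configurations with flaky test harness present: 0.080256 + 0.005368 = 0.085624.
P(flaky test harness | test failure) = 0.085624 / 0.119632 ≈ 0.7157

With the extra evidence:
Enumerate both values of flaky test harness and weight by the priors:
  P(test failure | ¬genuine code bug) = 0.03*0.78 + 0.38*0.22
        = 0.023400 + 0.083600 = 0.107000
Keeping only the flaky test harness-present terms gives 0.083600, so
  P(flaky test harness | test failure, ¬genuine code bug) = 0.083600 / 0.107000 ≈ 0.7813
Ruling out genuine code bug raises the posterior on flaky test harness — the flip side of explaining away.

P(flaky test harness | test failure) ≈ 0.7157; P(flaky test harness | test failure, ¬genuine code bug) ≈ 0.7813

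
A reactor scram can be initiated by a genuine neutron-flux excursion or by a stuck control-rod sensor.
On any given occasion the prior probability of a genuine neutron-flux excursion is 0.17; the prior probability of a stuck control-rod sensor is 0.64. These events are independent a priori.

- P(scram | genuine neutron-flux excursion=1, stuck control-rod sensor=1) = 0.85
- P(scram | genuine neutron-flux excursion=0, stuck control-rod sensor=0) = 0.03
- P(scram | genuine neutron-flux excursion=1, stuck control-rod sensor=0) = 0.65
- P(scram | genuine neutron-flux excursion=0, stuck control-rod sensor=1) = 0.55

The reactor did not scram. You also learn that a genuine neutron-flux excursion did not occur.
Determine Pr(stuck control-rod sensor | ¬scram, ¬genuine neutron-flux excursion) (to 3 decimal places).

Weight on stuck control-rod sensor=true, given the evidence: 0.45·0.64 = 0.288000
The normalizing constant is 0.97·0.36 + 0.45·0.64 = 0.637200
P(stuck control-rod sensor | ¬scram, ¬genuine neutron-flux excursion) = 0.288000/0.637200 ≈ 0.452

Pr(stuck control-rod sensor | ¬scram, ¬genuine neutron-flux excursion) ≈ 0.452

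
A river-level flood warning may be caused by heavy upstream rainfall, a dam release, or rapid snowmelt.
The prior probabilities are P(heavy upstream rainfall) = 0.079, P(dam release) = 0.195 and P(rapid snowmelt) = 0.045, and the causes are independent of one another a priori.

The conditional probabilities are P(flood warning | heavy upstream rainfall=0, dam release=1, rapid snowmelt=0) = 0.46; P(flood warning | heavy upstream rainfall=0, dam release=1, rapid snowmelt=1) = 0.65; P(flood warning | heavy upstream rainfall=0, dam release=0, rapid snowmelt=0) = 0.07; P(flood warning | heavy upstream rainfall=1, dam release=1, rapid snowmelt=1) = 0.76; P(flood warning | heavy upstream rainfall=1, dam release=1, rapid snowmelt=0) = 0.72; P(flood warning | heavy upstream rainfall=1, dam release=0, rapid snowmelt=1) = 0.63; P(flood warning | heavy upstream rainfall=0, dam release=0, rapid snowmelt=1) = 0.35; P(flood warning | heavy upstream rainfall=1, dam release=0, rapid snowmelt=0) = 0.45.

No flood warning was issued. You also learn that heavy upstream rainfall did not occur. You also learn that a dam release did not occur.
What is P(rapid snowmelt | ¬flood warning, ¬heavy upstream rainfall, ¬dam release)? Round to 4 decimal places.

P(rapid snowmelt | ¬flood warning, ¬heavy upstream rainfall, ¬dam release) ≈ 0.0319

P(¬flood warning | ¬heavy upstream rainfall, ¬dam release) = 0.93×0.955 + 0.65×0.045 = 0.888150 + 0.029250 = 0.917400
Restricting to configurations with rapid snowmelt present: 0.65×0.045 = 0.029250.
So P(rapid snowmelt | ¬flood warning, ¬heavy upstream rainfall, ¬dam release) = 0.029250/0.917400 ≈ 0.0319.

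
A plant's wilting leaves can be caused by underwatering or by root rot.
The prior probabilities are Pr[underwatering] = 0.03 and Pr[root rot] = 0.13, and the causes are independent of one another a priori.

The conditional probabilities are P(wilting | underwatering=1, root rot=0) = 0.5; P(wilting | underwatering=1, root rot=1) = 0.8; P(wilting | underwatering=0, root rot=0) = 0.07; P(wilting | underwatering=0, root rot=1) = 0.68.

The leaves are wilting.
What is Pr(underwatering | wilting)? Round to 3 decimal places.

Pr(underwatering | wilting) ≈ 0.100

P(wilting) = 0.07·0.97·0.87 + 0.68·0.97·0.13 + 0.5·0.03·0.87 + 0.8·0.03·0.13 = 0.059073 + 0.085748 + 0.013050 + 0.003120 = 0.160991
Of this, 0.016170 comes from 0.013050 + 0.003120 (the underwatering=true cases).
So P(underwatering | wilting) = 0.016170/0.160991 ≈ 0.100.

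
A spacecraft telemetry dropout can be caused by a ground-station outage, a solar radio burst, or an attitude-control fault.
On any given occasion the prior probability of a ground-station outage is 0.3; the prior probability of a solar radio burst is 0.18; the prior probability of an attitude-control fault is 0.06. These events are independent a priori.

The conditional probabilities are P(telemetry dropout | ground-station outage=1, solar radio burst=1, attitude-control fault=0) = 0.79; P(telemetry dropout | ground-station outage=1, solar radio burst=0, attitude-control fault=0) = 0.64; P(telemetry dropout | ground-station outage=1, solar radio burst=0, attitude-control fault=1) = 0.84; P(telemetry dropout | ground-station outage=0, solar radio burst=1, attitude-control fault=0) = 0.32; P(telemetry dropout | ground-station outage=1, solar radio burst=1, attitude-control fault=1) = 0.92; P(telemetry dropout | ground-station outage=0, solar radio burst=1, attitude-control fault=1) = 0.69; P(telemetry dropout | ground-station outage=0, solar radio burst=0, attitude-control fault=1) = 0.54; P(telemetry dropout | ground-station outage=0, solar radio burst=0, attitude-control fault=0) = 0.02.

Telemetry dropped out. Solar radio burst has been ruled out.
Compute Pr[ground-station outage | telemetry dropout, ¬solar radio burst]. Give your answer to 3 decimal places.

P(telemetry dropout | ¬solar radio burst) = 0.02×0.7×0.94 + 0.54×0.7×0.06 + 0.64×0.3×0.94 + 0.84×0.3×0.06 = 0.013160 + 0.022680 + 0.180480 + 0.015120 = 0.231440
The ground-station outage-present share is 0.180480 + 0.015120 = 0.195600.
Hence the posterior is 0.195600/0.231440 ≈ 0.845.

Pr[ground-station outage | telemetry dropout, ¬solar radio burst] ≈ 0.845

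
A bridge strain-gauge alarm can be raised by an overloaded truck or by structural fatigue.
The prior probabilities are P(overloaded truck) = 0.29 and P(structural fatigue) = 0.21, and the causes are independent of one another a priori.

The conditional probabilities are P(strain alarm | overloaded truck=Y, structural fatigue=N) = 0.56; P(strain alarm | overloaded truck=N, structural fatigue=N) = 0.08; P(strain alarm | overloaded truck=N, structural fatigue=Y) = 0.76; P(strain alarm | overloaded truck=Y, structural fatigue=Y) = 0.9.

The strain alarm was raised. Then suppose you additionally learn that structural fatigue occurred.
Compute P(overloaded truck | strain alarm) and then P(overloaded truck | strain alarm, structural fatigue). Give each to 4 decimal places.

For the numerator, keep only overloaded truck=true terms: 0.128296 + 0.054810 = 0.183106
Normalizer over all consistent configurations: 0.08×0.71×0.79 + 0.76×0.71×0.21 + 0.56×0.29×0.79 + 0.9×0.29×0.21 = 0.341294
P(overloaded truck | strain alarm) = 0.183106/0.341294 ≈ 0.5365

Now also conditioning on structural fatigue=true:
By total probability over both values of overloaded truck:
  P(strain alarm | structural fatigue) = 0.76*0.71 + 0.9*0.29
        = 0.539600 + 0.261000 = 0.800600
Configurations with overloaded truck contribute 0.261000, so
  P(overloaded truck | strain alarm, structural fatigue) = 0.261000 / 0.800600 ≈ 0.3260
Conditioning on structural fatigue lowers the posterior on overloaded truck: the classic explaining-away effect in a common-effect structure.

P(overloaded truck | strain alarm) ≈ 0.5365; P(overloaded truck | strain alarm, structural fatigue) ≈ 0.3260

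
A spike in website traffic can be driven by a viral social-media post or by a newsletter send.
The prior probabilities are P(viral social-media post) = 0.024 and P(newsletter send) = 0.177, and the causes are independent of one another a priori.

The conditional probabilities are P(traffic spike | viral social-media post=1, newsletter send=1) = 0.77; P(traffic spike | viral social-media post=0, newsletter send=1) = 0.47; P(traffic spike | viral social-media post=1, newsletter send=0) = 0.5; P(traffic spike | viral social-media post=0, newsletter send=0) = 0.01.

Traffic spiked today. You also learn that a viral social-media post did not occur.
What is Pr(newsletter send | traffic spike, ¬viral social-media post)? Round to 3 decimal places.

P(traffic spike | ¬viral social-media post) = 0.01×0.823 + 0.47×0.177 = 0.008230 + 0.083190 = 0.091420
Of this, 0.083190 comes from 0.47×0.177 (the newsletter send=true cases).
P(newsletter send | traffic spike, ¬viral social-media post) = 0.083190 / 0.091420 ≈ 0.910

Pr(newsletter send | traffic spike, ¬viral social-media post) ≈ 0.910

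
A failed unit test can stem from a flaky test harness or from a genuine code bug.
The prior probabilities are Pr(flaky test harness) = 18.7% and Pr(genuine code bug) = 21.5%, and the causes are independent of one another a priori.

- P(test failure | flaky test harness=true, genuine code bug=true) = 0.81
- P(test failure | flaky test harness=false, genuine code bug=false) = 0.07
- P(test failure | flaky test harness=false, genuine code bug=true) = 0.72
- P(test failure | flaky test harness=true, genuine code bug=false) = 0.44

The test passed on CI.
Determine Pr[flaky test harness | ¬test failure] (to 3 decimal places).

Pr[flaky test harness | ¬test failure] ≈ 0.123

Enumerate the 4 (flaky test harness, genuine code bug) configurations and weight by the priors:
  P(¬test failure) = 0.93·0.813·0.785 + 0.28·0.813·0.215 + 0.56·0.187·0.785 + 0.19·0.187·0.215
        = 0.593531 + 0.048943 + 0.082205 + 0.007639 = 0.732318
Keeping only the flaky test harness-present terms gives 0.089844, so
  P(flaky test harness | ¬test failure) = 0.089844 / 0.732318 ≈ 0.123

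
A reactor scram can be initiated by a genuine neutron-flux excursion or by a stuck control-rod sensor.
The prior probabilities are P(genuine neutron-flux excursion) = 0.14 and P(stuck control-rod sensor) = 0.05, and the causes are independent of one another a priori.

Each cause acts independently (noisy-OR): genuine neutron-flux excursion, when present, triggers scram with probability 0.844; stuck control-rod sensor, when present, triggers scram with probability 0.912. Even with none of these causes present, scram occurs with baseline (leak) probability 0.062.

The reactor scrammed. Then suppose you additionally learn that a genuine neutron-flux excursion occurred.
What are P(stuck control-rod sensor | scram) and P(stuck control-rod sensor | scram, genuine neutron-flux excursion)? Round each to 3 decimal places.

Under noisy-OR, P(scram | causes) = 1 − (1−0.062)·∏(1−qᵢ) over the active causes.
For the numerator, keep only stuck control-rod sensor=true terms: 0.039451 + 0.006910 = 0.046361
Normalizer over all consistent configurations: 0.062*0.86*0.95 + 0.917456*0.86*0.05 + 0.853672*0.14*0.95 + 0.987123*0.14*0.05 = 0.210553
Posterior = 0.046361 / 0.210553 ≈ 0.220

Now also conditioning on genuine neutron-flux excursion=true:
Sum P(scram|·) weighted by the priors over both values of stuck control-rod sensor:
  P(scram | genuine neutron-flux excursion) = 0.853672×0.95 + 0.987123×0.05
        = 0.810988 + 0.049356 = 0.860344
Keeping only the stuck control-rod sensor-present terms gives 0.049356, so
  P(stuck control-rod sensor | scram, genuine neutron-flux excursion) = 0.049356 / 0.860344 ≈ 0.057

P(stuck control-rod sensor | scram) ≈ 0.220; P(stuck control-rod sensor | scram, genuine neutron-flux excursion) ≈ 0.057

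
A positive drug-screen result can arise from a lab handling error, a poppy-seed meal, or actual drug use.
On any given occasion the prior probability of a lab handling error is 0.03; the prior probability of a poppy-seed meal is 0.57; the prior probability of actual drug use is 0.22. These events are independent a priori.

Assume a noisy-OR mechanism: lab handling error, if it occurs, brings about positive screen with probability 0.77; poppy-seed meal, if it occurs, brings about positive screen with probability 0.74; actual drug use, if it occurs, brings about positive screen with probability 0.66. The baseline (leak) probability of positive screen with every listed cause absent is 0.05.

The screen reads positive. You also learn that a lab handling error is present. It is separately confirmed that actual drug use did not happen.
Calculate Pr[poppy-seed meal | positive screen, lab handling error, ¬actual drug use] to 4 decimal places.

Pr[poppy-seed meal | positive screen, lab handling error, ¬actual drug use] ≈ 0.6154

Under noisy-OR, P(positive screen | causes) = 1 − (1−0.05)·∏(1−qᵢ) over the active causes.
P(positive screen | lab handling error, ¬actual drug use) = 0.7815·0.43 + 0.94319·0.57 = 0.336045 + 0.537618 = 0.873663
The poppy-seed meal-present share is 0.94319·0.57 = 0.537618.
Hence the posterior is 0.537618/0.873663 ≈ 0.6154.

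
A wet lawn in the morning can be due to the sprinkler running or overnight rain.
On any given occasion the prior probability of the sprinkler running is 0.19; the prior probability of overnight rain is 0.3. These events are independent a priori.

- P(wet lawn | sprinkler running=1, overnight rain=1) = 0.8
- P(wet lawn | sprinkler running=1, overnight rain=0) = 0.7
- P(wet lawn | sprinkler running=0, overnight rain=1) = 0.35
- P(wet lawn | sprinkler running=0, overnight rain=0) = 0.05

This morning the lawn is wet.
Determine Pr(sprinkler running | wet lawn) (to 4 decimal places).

Pr(sprinkler running | wet lawn) ≈ 0.5502

P(wet lawn) = 0.05×0.81×0.7 + 0.35×0.81×0.3 + 0.7×0.19×0.7 + 0.8×0.19×0.3 = 0.028350 + 0.085050 + 0.093100 + 0.045600 = 0.252100
The sprinkler running-present share is 0.093100 + 0.045600 = 0.138700.
So P(sprinkler running | wet lawn) = 0.138700/0.252100 ≈ 0.5502.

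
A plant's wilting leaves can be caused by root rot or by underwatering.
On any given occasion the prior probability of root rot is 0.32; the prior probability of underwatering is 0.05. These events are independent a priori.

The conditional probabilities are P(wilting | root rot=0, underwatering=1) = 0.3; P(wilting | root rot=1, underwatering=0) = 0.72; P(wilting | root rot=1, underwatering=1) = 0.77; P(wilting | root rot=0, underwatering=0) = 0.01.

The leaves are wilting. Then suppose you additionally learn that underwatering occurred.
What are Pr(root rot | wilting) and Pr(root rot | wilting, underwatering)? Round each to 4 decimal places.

Pr(root rot | wilting) ≈ 0.9328; Pr(root rot | wilting, underwatering) ≈ 0.5471

For the numerator, keep only root rot=true terms: 0.218880 + 0.012320 = 0.231200
Denominator P(wilting): 0.01*0.68*0.95 + 0.3*0.68*0.05 + 0.72*0.32*0.95 + 0.77*0.32*0.05 = 0.247860
P(root rot | wilting) = 0.231200/0.247860 ≈ 0.9328

With the extra evidence:
P(wilting | underwatering) = 0.3·0.68 + 0.77·0.32 = 0.204000 + 0.246400 = 0.450400
Restricting to configurations with root rot present: 0.77·0.32 = 0.246400.
P(root rot | wilting, underwatering) = 0.246400 / 0.450400 ≈ 0.5471
The drop from 0.9328 to 0.5471 is the explaining-away (discounting) effect.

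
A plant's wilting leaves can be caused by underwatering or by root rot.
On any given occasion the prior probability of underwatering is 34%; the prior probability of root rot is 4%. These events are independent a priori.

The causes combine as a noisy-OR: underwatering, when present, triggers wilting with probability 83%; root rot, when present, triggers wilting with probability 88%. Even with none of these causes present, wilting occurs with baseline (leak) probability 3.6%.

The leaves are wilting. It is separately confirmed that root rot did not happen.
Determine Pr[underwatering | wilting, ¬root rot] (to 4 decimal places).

Under noisy-OR, P(wilting | causes) = 1 − (1−0.036)·∏(1−qᵢ) over the active causes.
P(wilting | ¬root rot) = 0.036×0.66 + 0.83612×0.34 = 0.023760 + 0.284281 = 0.308041
Of this, 0.284281 comes from 0.83612×0.34 (the underwatering=true cases).
So P(underwatering | wilting, ¬root rot) = 0.284281/0.308041 ≈ 0.9229.

Pr[underwatering | wilting, ¬root rot] ≈ 0.9229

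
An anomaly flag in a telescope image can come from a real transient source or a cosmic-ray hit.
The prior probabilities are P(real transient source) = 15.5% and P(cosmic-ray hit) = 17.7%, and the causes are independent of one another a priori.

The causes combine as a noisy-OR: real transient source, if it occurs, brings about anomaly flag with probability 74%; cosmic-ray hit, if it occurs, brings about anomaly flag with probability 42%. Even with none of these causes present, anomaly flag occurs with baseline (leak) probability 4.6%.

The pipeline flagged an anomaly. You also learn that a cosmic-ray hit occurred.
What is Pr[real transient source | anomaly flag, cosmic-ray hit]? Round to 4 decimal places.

Pr[real transient source | anomaly flag, cosmic-ray hit] ≈ 0.2601

Under noisy-OR, P(anomaly flag | causes) = 1 − (1−0.046)·∏(1−qᵢ) over the active causes.
P(anomaly flag | cosmic-ray hit) = 0.44668·0.845 + 0.856137·0.155 = 0.377445 + 0.132701 = 0.510146
Of this, 0.132701 comes from 0.856137·0.155 (the real transient source=true cases).
So P(real transient source | anomaly flag, cosmic-ray hit) = 0.132701/0.510146 ≈ 0.2601.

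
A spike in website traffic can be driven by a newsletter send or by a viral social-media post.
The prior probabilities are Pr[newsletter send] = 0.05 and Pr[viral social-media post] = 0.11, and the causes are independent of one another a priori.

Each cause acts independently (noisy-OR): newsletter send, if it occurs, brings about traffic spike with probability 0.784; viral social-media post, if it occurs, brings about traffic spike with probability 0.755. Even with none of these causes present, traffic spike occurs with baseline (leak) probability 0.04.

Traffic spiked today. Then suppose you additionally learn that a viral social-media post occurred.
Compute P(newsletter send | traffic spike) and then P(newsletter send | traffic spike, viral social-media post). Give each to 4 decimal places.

Under noisy-OR, P(traffic spike | causes) = 1 − (1−0.04)·∏(1−qᵢ) over the active causes.
Sum P(traffic spike|·) weighted by the priors over the 4 (newsletter send, viral social-media post) configurations:
  P(traffic spike) = 0.04*0.95*0.89 + 0.7648*0.95*0.11 + 0.79264*0.05*0.89 + 0.949197*0.05*0.11
        = 0.033820 + 0.079922 + 0.035272 + 0.005221 = 0.154235
The terms with newsletter send present sum to 0.040493, so
  P(newsletter send | traffic spike) = 0.040493 / 0.154235 ≈ 0.2625

With the extra evidence:
Numerator (weight on configurations with newsletter send): 0.949197·0.05 = 0.047460
Normalizer over all consistent configurations: 0.7648·0.95 + 0.949197·0.05 = 0.774020
Posterior = 0.047460 / 0.774020 ≈ 0.0613
This is intercausal reasoning (explaining away): once viral social-media post accounts for the traffic spike, newsletter send becomes less likely.

P(newsletter send | traffic spike) ≈ 0.2625; P(newsletter send | traffic spike, viral social-media post) ≈ 0.0613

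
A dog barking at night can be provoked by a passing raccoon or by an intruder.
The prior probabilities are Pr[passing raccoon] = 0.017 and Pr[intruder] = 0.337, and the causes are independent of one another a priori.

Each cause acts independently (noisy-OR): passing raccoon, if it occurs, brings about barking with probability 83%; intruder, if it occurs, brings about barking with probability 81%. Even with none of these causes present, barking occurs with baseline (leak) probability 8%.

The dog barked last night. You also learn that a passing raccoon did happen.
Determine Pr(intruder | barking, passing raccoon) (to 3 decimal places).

Under noisy-OR, P(barking | causes) = 1 − (1−0.08)·∏(1−qᵢ) over the active causes.
Enumerate both values of intruder and weight by the priors:
  P(barking | passing raccoon) = 0.8436·0.663 + 0.970284·0.337
        = 0.559307 + 0.326986 = 0.886293
Configurations with intruder contribute 0.326986, so
  P(intruder | barking, passing raccoon) = 0.326986 / 0.886293 ≈ 0.369

Pr(intruder | barking, passing raccoon) ≈ 0.369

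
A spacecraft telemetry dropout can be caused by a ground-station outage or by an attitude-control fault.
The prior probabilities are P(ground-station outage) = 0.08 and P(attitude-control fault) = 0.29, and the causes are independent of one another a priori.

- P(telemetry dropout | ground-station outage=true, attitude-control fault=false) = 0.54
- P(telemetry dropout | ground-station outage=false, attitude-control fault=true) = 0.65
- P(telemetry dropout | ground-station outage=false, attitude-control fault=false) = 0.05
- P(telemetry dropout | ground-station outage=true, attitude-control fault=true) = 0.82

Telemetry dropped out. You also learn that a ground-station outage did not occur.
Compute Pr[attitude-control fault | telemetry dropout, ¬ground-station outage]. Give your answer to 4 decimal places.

Pr[attitude-control fault | telemetry dropout, ¬ground-station outage] ≈ 0.8415

Numerator (weight on configurations with attitude-control fault): 0.65×0.29 = 0.188500
Normalizer over all consistent configurations: 0.05×0.71 + 0.65×0.29 = 0.224000
Posterior = 0.188500 / 0.224000 ≈ 0.8415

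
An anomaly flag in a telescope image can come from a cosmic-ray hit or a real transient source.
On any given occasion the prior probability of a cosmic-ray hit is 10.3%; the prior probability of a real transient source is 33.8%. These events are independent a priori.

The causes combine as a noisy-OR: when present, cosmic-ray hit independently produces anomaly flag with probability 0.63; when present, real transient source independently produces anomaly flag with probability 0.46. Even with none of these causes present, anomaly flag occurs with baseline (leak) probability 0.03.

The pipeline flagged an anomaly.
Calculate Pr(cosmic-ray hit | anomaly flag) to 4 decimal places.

Pr(cosmic-ray hit | anomaly flag) ≈ 0.3068

Under noisy-OR, P(anomaly flag | causes) = 1 − (1−0.03)·∏(1−qᵢ) over the active causes.
P(anomaly flag) = 0.03*0.897*0.662 + 0.4762*0.897*0.338 + 0.6411*0.103*0.662 + 0.806194*0.103*0.338 = 0.017814 + 0.144377 + 0.043714 + 0.028067 = 0.233972
Restricting to configurations with cosmic-ray hit present: 0.043714 + 0.028067 = 0.071781.
Hence the posterior is 0.071781/0.233972 ≈ 0.3068.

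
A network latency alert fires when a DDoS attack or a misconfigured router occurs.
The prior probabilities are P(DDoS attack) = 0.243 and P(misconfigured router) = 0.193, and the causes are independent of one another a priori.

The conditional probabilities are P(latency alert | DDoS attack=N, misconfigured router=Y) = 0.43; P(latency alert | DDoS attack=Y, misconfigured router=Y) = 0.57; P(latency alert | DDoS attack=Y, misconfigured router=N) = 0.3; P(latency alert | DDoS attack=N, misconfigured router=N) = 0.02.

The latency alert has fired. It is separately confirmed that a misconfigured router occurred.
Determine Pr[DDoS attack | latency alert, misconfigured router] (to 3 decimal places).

Weight on DDoS attack=true, given the evidence: 0.57*0.243 = 0.138510
The normalizing constant is 0.43*0.757 + 0.57*0.243 = 0.464020
Posterior = 0.138510 / 0.464020 ≈ 0.299

Pr[DDoS attack | latency alert, misconfigured router] ≈ 0.299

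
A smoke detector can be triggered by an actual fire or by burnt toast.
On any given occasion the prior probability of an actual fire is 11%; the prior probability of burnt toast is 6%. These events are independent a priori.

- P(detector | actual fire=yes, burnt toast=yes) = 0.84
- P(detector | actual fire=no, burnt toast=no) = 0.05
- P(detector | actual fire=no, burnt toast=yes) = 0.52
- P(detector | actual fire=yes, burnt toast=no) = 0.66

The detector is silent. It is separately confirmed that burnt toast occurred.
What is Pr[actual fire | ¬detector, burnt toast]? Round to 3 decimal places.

For the numerator, keep only actual fire=true terms: 0.16*0.11 = 0.017600
The normalizing constant is 0.48*0.89 + 0.16*0.11 = 0.444800
P(actual fire | ¬detector, burnt toast) = 0.017600/0.444800 ≈ 0.040

Pr[actual fire | ¬detector, burnt toast] ≈ 0.040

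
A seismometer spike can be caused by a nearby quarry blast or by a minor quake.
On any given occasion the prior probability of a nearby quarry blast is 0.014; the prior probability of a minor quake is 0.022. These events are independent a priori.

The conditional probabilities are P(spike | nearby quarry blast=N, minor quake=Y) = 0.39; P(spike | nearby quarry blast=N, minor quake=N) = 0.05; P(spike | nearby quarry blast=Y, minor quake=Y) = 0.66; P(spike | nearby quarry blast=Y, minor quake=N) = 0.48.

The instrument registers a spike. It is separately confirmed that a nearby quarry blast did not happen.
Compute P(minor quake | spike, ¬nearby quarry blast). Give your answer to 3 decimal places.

P(spike | ¬nearby quarry blast) = 0.05*0.978 + 0.39*0.022 = 0.048900 + 0.008580 = 0.057480
Restricting to configurations with minor quake present: 0.39*0.022 = 0.008580.
P(minor quake | spike, ¬nearby quarry blast) = 0.008580 / 0.057480 ≈ 0.149

P(minor quake | spike, ¬nearby quarry blast) ≈ 0.149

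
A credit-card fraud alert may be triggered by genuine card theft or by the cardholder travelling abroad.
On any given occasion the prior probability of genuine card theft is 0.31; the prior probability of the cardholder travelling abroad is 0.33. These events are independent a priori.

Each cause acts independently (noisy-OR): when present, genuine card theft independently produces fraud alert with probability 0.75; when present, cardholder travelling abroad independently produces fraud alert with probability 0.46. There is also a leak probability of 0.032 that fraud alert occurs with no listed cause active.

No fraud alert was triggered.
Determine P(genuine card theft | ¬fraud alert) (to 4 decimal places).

P(genuine card theft | ¬fraud alert) ≈ 0.1010

Under noisy-OR, P(fraud alert | causes) = 1 − (1−0.032)·∏(1−qᵢ) over the active causes.
By total probability over the 4 (genuine card theft, cardholder travelling abroad) configurations:
  P(¬fraud alert) = 0.968·0.69·0.67 + 0.52272·0.69·0.33 + 0.242·0.31·0.67 + 0.13068·0.31·0.33
        = 0.447506 + 0.119023 + 0.050263 + 0.013369 = 0.630161
Configurations with genuine card theft contribute 0.063632, so
  P(genuine card theft | ¬fraud alert) = 0.063632 / 0.630161 ≈ 0.1010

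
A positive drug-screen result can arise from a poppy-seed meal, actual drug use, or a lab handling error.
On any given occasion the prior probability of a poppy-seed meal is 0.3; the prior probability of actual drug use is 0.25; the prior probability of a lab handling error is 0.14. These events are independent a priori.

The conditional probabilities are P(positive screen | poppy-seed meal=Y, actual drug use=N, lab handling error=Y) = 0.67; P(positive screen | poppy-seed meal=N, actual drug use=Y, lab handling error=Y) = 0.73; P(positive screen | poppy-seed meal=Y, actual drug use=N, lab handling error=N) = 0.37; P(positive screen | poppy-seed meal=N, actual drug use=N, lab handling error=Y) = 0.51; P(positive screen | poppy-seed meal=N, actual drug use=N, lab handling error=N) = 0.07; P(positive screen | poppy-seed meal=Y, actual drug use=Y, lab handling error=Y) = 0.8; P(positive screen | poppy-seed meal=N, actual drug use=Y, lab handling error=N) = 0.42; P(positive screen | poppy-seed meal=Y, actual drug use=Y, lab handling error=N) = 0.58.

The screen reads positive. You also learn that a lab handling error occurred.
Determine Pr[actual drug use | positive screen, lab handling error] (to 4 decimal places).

Pr[actual drug use | positive screen, lab handling error] ≈ 0.3097

For the numerator, keep only actual drug use=true terms: 0.127750 + 0.060000 = 0.187750
Denominator P(positive screen | lab handling error): 0.51·0.7·0.75 + 0.73·0.7·0.25 + 0.67·0.3·0.75 + 0.8·0.3·0.25 = 0.606250
P(actual drug use | positive screen, lab handling error) = 0.187750/0.606250 ≈ 0.3097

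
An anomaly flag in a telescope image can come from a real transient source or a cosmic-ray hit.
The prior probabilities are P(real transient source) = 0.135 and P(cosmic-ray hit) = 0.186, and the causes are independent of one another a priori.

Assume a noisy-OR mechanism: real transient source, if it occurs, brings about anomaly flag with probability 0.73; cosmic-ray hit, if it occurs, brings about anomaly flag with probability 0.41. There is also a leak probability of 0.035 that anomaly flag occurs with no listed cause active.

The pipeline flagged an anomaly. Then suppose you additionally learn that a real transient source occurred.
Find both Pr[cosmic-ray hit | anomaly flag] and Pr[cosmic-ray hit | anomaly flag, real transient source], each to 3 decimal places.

Under noisy-OR, P(anomaly flag | causes) = 1 − (1−0.035)·∏(1−qᵢ) over the active causes.
Weight on cosmic-ray hit=true, given the evidence: 0.069287 + 0.021250 = 0.090537
The normalizing constant is 0.035×0.865×0.814 + 0.43065×0.865×0.186 + 0.73945×0.135×0.814 + 0.846275×0.135×0.186 = 0.196439
P(cosmic-ray hit | anomaly flag) = 0.090537/0.196439 ≈ 0.461

With the extra evidence:
For the numerator, keep only cosmic-ray hit=true terms: 0.846275*0.186 = 0.157407
Denominator P(anomaly flag | real transient source): 0.73945*0.814 + 0.846275*0.186 = 0.759319
Posterior = 0.157407 / 0.759319 ≈ 0.207
This is intercausal reasoning (explaining away): once real transient source accounts for the anomaly flag, cosmic-ray hit becomes less likely.

Pr[cosmic-ray hit | anomaly flag] ≈ 0.461; Pr[cosmic-ray hit | anomaly flag, real transient source] ≈ 0.207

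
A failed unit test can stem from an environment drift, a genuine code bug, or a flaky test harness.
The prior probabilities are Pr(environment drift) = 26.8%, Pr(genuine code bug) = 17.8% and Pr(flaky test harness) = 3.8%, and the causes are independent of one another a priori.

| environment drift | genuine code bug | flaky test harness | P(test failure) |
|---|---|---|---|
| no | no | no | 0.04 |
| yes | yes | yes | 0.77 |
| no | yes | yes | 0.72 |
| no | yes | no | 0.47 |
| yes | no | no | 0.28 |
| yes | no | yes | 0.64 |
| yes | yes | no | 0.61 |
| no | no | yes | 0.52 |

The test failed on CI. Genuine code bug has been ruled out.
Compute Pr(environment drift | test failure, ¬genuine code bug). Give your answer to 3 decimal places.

Pr(environment drift | test failure, ¬genuine code bug) ≈ 0.649

P(test failure | ¬genuine code bug) = 0.04*0.732*0.962 + 0.52*0.732*0.038 + 0.28*0.268*0.962 + 0.64*0.268*0.038 = 0.028167 + 0.014464 + 0.072188 + 0.006518 = 0.121337
The environment drift-present share is 0.072188 + 0.006518 = 0.078706.
Hence the posterior is 0.078706/0.121337 ≈ 0.649.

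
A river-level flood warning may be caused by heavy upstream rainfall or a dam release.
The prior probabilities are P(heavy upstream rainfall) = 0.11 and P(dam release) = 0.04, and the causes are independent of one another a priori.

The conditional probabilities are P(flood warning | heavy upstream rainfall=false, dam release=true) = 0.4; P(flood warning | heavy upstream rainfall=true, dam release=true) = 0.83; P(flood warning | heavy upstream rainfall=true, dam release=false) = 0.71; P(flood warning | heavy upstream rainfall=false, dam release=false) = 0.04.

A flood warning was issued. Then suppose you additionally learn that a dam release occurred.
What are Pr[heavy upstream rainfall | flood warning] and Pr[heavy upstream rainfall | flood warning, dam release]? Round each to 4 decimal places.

Pr[heavy upstream rainfall | flood warning] ≈ 0.6189; Pr[heavy upstream rainfall | flood warning, dam release] ≈ 0.2041

Enumerate the 4 (heavy upstream rainfall, dam release) configurations and weight by the priors:
  P(flood warning) = 0.04×0.89×0.96 + 0.4×0.89×0.04 + 0.71×0.11×0.96 + 0.83×0.11×0.04
        = 0.034176 + 0.014240 + 0.074976 + 0.003652 = 0.127044
Keeping only the heavy upstream rainfall-present terms gives 0.078628, so
  P(heavy upstream rainfall | flood warning) = 0.078628 / 0.127044 ≈ 0.6189

Now condition on the additional information:
Enumerate both values of heavy upstream rainfall and weight by the priors:
  P(flood warning | dam release) = 0.4·0.89 + 0.83·0.11
        = 0.356000 + 0.091300 = 0.447300
The terms with heavy upstream rainfall present sum to 0.091300, so
  P(heavy upstream rainfall | flood warning, dam release) = 0.091300 / 0.447300 ≈ 0.2041
This is intercausal reasoning (explaining away): once dam release accounts for the flood warning, heavy upstream rainfall becomes less likely.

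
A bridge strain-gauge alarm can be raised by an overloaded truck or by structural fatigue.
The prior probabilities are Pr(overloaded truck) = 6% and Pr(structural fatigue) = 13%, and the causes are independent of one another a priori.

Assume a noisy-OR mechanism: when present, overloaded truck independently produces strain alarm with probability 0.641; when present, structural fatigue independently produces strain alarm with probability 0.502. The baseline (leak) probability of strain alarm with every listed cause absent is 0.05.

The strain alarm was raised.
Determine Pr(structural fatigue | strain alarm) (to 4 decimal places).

Pr(structural fatigue | strain alarm) ≈ 0.4849

Under noisy-OR, P(strain alarm | causes) = 1 − (1−0.05)·∏(1−qᵢ) over the active causes.
Numerator (weight on configurations with structural fatigue): 0.064387 + 0.006475 = 0.070862
Normalizer over all consistent configurations: 0.05×0.94×0.87 + 0.5269×0.94×0.13 + 0.65895×0.06×0.87 + 0.830157×0.06×0.13 = 0.146149
Posterior = 0.070862 / 0.146149 ≈ 0.4849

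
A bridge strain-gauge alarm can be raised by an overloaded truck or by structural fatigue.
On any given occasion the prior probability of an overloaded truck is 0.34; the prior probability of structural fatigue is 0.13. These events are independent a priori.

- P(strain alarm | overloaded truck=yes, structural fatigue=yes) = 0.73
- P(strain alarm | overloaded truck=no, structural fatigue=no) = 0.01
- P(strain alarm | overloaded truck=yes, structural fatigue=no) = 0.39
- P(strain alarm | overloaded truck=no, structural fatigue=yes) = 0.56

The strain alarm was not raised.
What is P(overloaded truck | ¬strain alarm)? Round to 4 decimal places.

P(¬strain alarm) = 0.99*0.66*0.87 + 0.44*0.66*0.13 + 0.61*0.34*0.87 + 0.27*0.34*0.13 = 0.568458 + 0.037752 + 0.180438 + 0.011934 = 0.798582
The overloaded truck-present share is 0.180438 + 0.011934 = 0.192372.
So P(overloaded truck | ¬strain alarm) = 0.192372/0.798582 ≈ 0.2409.

P(overloaded truck | ¬strain alarm) ≈ 0.2409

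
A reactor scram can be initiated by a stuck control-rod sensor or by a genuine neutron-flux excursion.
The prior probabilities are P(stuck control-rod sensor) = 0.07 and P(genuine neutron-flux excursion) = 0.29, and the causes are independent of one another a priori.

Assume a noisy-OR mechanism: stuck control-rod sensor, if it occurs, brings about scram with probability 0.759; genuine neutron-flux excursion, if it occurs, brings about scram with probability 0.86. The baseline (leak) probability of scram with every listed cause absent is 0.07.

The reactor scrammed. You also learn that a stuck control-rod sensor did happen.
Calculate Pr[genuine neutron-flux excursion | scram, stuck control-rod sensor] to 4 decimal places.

Pr[genuine neutron-flux excursion | scram, stuck control-rod sensor] ≈ 0.3377

Under noisy-OR, P(scram | causes) = 1 − (1−0.07)·∏(1−qᵢ) over the active causes.
P(scram | stuck control-rod sensor) = 0.77587*0.71 + 0.968622*0.29 = 0.550868 + 0.280900 = 0.831768
Of this, 0.280900 comes from 0.968622*0.29 (the genuine neutron-flux excursion=true cases).
P(genuine neutron-flux excursion | scram, stuck control-rod sensor) = 0.280900 / 0.831768 ≈ 0.3377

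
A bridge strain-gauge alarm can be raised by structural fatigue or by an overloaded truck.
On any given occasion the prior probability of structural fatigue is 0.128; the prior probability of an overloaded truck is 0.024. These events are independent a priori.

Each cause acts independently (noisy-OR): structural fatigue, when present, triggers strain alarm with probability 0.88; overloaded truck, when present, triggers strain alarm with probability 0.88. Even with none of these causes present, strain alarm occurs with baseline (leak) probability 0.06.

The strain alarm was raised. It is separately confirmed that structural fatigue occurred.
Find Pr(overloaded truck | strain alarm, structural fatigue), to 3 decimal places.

Under noisy-OR, P(strain alarm | causes) = 1 − (1−0.06)·∏(1−qᵢ) over the active causes.
By total probability over both values of overloaded truck:
  P(strain alarm | structural fatigue) = 0.8872·0.976 + 0.986464·0.024
        = 0.865907 + 0.023675 = 0.889582
The terms with overloaded truck present sum to 0.023675, so
  P(overloaded truck | strain alarm, structural fatigue) = 0.023675 / 0.889582 ≈ 0.027

Pr(overloaded truck | strain alarm, structural fatigue) ≈ 0.027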